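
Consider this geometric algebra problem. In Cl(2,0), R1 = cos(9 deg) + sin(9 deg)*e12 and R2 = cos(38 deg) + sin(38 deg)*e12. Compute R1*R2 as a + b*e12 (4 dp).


Same-plane rotors commute and their half-angles add:
R1*R2 = cos(a1 + a2) + sin(a1 + a2)*e12.
a1 + a2 = 9 + 38 = 47 deg
cos(47 deg) = 0.6820
sin(47 deg) = 0.7314
R1*R2 = 0.6820 + 0.7314*e12


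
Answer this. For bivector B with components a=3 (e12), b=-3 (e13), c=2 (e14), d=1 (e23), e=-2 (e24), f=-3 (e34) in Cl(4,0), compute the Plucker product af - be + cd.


Plucker relation: af - be + cd
a*f = 3*(-3) = -9
b*e = (-3)*(-2) = 6
c*d = 2*1 = 2
af - be + cd = -9 - 6 + 2
= -13


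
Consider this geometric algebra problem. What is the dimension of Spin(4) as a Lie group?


Spin(n) double-covers SO(n); both have Lie algebra so(n) of dimension n(n-1)/2.
n = 4
n(n-1) = 4 * 3 = 12
dim Spin(4) = 12/2 = 6


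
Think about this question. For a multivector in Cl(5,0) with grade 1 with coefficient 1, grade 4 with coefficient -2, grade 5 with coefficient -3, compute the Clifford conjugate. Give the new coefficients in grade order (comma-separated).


Clifford conjugate sign for grade k: (-1)^(k(k+1)/2)
Grade 1: (-1)^(1*2/2) = (-1)^1 = -1, coeff 1 -> -1
Grade 4: (-1)^(4*5/2) = (-1)^10 = 1, coeff -2 -> -2
Grade 5: (-1)^(5*6/2) = (-1)^15 = -1, coeff -3 -> 3
Conjugated coefficients: -1, -2, 3


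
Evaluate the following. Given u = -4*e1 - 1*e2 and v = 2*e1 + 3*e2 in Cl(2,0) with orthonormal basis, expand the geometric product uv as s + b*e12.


Expand: (-4*e1 - 1*e2)(2*e1 + 3*e2)
= (-4)*2*e1e1 + (-4)*3*e1e2 + (-1)*2*e2e1 + (-1)*3*e2e2
Using e1^2 = e2^2 = 1, e2e1 = -e1e2:
Scalar part s = (-4)*2 + (-1)*3 = -8 + (-3) = -11
Bivector part b = (-4)*3 - (-1)*2 = -12 - (-2) = -10
uv = -11 - 10*e12


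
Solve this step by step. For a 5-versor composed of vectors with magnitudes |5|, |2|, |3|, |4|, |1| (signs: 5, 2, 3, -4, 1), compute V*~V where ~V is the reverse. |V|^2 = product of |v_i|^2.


Each vector v_i has |v_i|^2 = s_i^2
Squared scales: 5^2 = 25, 2^2 = 4, 3^2 = 9, (-4)^2 = 16, 1^2 = 1
|V|^2 = 25 * 4 * 9 * 16 * 1
= 14400


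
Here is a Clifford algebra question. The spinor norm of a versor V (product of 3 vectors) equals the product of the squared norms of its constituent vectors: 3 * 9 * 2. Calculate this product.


Spinor norm N(V) = |v1|^2 * |v2|^2 * ... * |v3|^2
= 3 * 9 * 2
Running product: 3, 27, 54
N(V) = 54


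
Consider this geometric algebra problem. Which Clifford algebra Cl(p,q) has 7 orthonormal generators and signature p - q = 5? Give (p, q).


We need p + q = 7 and p - q = 5.
Adding: 2p = 7 + 5 = 12, so p = 6.
Then q = 7 - 6 = 1.
(p, q) = (6, 1)


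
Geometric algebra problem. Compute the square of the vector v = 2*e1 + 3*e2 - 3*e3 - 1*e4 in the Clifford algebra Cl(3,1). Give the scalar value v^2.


v^2 = sum of c_i^2 * e_i^2
Positive signature terms (e_i^2 = +1): 2^2 + 3^2 + (-3)^2 = 22
Negative signature terms (e_j^2 = -1): (-1)^2 = 1
v^2 = 22 - 1 = 21


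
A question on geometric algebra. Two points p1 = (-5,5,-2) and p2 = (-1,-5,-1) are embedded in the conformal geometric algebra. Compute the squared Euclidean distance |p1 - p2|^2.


p1 - p2 = (-4, 10, -1)
|p1 - p2|^2 = (-4)^2 + 10^2 + (-1)^2
= 16 + 100 + 1
= 117


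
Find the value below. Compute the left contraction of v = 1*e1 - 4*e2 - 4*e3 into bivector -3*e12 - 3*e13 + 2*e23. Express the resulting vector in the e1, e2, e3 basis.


Left contraction v _| B = <vB>_1 (grade-1 part of the geometric product vB).
Using e1_|e12 = e2, e2_|e12 = -e1, e1_|e13 = e3, e3_|e13 = -e1, e2_|e23 = e3, e3_|e23 = -e2:
e1 coeff: -v2*b12 - v3*b13 = -(-4)*(-3) - (-4)*(-3) = -24
e2 coeff: v1*b12 - v3*b23 = (1)*(-3) - (-4)*(2) = 5
e3 coeff: v1*b13 + v2*b23 = (1)*(-3) + (-4)*(2) = -11
v _| B = -24*e1 + 5*e2 - 11*e3


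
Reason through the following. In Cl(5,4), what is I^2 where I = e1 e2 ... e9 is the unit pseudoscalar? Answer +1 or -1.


The pseudoscalar I = e1...e_n (product of all n generators) of Cl(p,q) satisfies I^2 = (-1)^(q + n(n-1)/2).
p = 5, q = 4, n = p + q = 9
n(n-1)/2 = 9 * 8 / 2 = 36
Exponent = q + n(n-1)/2 = 4 + 36 = 40
I^2 = (-1)^40 = +1


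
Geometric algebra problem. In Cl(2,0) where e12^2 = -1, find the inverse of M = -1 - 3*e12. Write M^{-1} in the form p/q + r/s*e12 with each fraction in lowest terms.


M = -1 - 3*e12, where e12^2 = -1.
Since M commutes with its reverse ~M = a - b*e12, M * ~M = a^2 - b^2*e12^2 = a^2 + b^2.
So M^{-1} = ~M / (a^2 + b^2) = (a - b*e12)/(a^2 + b^2).
a^2 + b^2 = 1 + 9 = 10
Scalar part = -1/10 = -1/10
Bivector coeff = 3/10 = 3/10
M^{-1} = -1/10 + 3/10*e12


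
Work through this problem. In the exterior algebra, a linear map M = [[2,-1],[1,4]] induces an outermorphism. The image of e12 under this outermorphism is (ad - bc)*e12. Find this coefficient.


The outermorphism of a linear map f sends e1^e2 to f(e1)^f(e2).
f(e1) = 2*e1 + 1*e2
f(e2) = -1*e1 + 4*e2
f(e1) ^ f(e2) = (2*e1 + 1*e2) ^ (-1*e1 + 4*e2)
= 2*4*e12 + 1*(-1)*e21
= (8 - (-1))*e12
= 9*e12
Coefficient = 9


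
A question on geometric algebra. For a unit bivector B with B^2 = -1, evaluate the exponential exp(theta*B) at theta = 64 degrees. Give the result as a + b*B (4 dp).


For a unit bivector B with B^2 = -1, the exponential series gives
e^(theta*B) = cos(theta) + sin(theta)*B (the GA analogue of Euler's formula).
theta = 64 degrees = 1.117011 rad
cos(64 deg) = 0.4384
sin(64 deg) = 0.8988
exp(theta*B) = 0.4384 + 0.8988*B


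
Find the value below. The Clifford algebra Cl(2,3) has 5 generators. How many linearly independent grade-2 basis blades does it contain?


Number of grade-k basis blades in Cl(p,q) with n = p + q is C(n, k).
n = 2 + 3 = 5
C(5, 2) = 5! / (2! * 3!)
= 120 / (2 * 6)
= 10


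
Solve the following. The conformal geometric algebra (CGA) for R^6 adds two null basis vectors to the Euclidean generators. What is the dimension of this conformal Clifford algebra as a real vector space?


The conformal model of R^6 uses Cl(7,1): the 6 Euclidean generators plus two extra orthogonal generators e+ (e+^2 = +1) and e- (e-^2 = -1), from which the null vectors e0, einf are built.
Number of generators m = 6 + 2 = 8.
dim Cl(p,q) = 2^m = 2^8 = 256


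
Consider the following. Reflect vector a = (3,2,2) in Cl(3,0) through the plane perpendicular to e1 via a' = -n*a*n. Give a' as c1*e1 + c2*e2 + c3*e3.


Reflection formula: a' = -n*a*n, with n = e1 (unit vector, n^2 = 1).
For reflection through hyperplane perp to e1:
The component along e1 flips sign, others stay.
a = (3, 2, 2)
a' = (-3, 2, 2)
a' = -3*e1 + 2*e2 + 2*e3


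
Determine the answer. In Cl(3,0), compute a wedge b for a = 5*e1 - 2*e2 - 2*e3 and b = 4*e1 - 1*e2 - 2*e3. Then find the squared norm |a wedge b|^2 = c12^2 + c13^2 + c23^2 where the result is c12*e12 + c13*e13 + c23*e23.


a wedge b = (a1*b2 - a2*b1)*e12 + (a1*b3 - a3*b1)*e13 + (a2*b3 - a3*b2)*e23
e12 coeff: 5*(-1) - (-2)*4 = -5 - (-8) = 3
e13 coeff: 5*(-2) - (-2)*4 = -10 - (-8) = -2
e23 coeff: (-2)*(-2) - (-2)*(-1) = 4 - 2 = 2
|a wedge b|^2 = 3^2 + (-2)^2 + 2^2
= 9 + 4 + 4
= 17


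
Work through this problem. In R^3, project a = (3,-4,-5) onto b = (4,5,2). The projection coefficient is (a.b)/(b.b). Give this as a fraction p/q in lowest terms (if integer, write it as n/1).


Projection coefficient = (a . b) / (b . b)
a . b = 3*4 + (-4)*5 + (-5)*2
= 12 + (-20) + (-10) = -18
b . b = 4^2 + 5^2 + 2^2
= 16 + 25 + 4 = 45
Coefficient = -18/45
In lowest terms: -2/5


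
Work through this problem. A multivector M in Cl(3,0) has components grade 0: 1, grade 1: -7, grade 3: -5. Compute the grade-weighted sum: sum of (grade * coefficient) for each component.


Grade-weighted sum = sum of grade_k * coefficient_k
0*1 = 0
1*(-7) = -7
3*(-5) = -15
Total = 0 + (-7) + (-15) = -22


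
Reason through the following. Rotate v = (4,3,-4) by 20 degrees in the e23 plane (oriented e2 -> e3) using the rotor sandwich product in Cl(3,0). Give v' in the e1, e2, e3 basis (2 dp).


Rotor R = cos(10deg) - sin(10deg)*e23
Rotation angle theta = 2 * 10 = 20 degrees in the e23 plane (e2 -> e3).
The component perpendicular to the plane (e1) is invariant: v'_1 = v1 = 4.00
cos(20deg) = 0.9397, sin(20deg) = 0.3420
v'_2 = v2*cos(theta) - v3*sin(theta) = 3*0.9397 - (-4)*0.3420 = 4.19
v'_3 = v2*sin(theta) + v3*cos(theta) = 3*0.3420 + (-4)*0.9397 = -2.73
v' = 4.00*e1 + 4.19*e2 - 2.73*e3


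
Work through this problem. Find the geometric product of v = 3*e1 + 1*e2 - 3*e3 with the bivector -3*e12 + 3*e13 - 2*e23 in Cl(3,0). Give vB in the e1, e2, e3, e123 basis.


vB has grade-1 (vector) and grade-3 (trivector) parts: vB = (v _| B) + (v ^ B).
Vector part <vB>_1:
  e1: -v2*b12 - v3*b13 = -(1)*(-3) - (-3)*(3) = 12
  e2: v1*b12 - v3*b23 = (3)*(-3) - (-3)*(-2) = -15
  e3: v1*b13 + v2*b23 = (3)*(3) + (1)*(-2) = 7
Trivector part <vB>_3:
  e123: v1*b23 - v2*b13 + v3*b12 = (3)*(-2) - (1)*(3) + (-3)*(-3) = 0
vB = 12*e1 - 15*e2 + 7*e3 + 0*e123


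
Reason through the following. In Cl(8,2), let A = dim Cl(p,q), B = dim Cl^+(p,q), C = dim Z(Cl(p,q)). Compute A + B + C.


n = 8 + 2 = 10
Total dim = 2^10 = 1024
Even subalgebra dim = 2^9 = 512
n is even, so center dim = 1
Sum = 1024 + 512 + 1 = 1537


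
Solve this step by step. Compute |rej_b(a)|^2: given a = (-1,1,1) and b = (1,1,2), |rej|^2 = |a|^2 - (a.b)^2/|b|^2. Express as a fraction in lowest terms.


|a|^2 = (-1)^2 + 1^2 + 1^2 = 3
|b|^2 = 1^2 + 1^2 + 2^2 = 6
a . b = (-1)*1 + 1*1 + 1*2 = 2
(a.b)^2 = 2^2 = 4
|rej|^2 = 3 - 4/6
= (18 - 4)/6
= 14/6
In lowest terms: 7/3


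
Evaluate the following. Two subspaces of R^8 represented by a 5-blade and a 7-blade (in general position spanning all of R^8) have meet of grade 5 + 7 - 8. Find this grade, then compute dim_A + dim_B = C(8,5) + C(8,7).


Meet grade = grade(A) + grade(B) - n
= 5 + 7 - 8 = 4
C(8,5) = 56
C(8,7) = 8
dim_A + dim_B = 56 + 8 = 64


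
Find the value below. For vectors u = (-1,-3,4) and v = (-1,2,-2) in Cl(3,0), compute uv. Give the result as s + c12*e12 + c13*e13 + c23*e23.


In Cl(3,0): e_i^2 = 1, e_ie_j = -e_je_i for i != j.
Scalar part = u . v = (-1)*(-1) + (-3)*2 + 4*(-2)
= 1 + (-6) + (-8) = -13
e12 coeff = (-1)*2 - (-3)*(-1) = -2 - 3 = -5
e13 coeff = (-1)*(-2) - 4*(-1) = 2 - (-4) = 6
e23 coeff = (-3)*(-2) - 4*2 = 6 - 8 = -2
uv = -13 - 5*e12 + 6*e13 - 2*e23


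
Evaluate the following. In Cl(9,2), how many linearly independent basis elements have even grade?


Even subalgebra dimension = 2^(n-1)
n = 9 + 2 = 11
2^(11 - 1) = 2^10 = 1024
Verification: sum of C(11,k) for even k = 1 + 55 + 330 + 462 + 165 + 11 = 1024
Result = 1024


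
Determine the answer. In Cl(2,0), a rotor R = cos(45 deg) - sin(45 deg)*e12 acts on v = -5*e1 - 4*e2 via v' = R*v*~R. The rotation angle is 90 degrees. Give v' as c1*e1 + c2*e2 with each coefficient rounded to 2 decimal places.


Rotor R = cos(45deg) - sin(45deg)*e12
Rotation angle theta = 2 * 45 = 90 degrees
v' = R*v*~R rotates v by theta.
cos(90deg) = 0.0000, sin(90deg) = 1.0000
v'_1 = -5*cos(90deg) - (-4)*sin(90deg)
= -5*0.0000 - (-4)*1.0000
= 4.00
v'_2 = -5*sin(90deg) + (-4)*cos(90deg)
= -5*1.0000 + (-4)*0.0000
= -5.00
v' = 4.00*e1 - 5.00*e2


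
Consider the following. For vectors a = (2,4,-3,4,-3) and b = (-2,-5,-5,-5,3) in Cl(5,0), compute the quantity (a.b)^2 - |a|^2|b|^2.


a . b = 2*(-2) + 4*(-5) + (-3)*(-5) + 4*(-5) + (-3)*3
= -4 + (-20) + 15 + (-20) + (-9) = -38
|a|^2 = 2^2 + 4^2 + (-3)^2 + 4^2 + (-3)^2 = 54
|b|^2 = (-2)^2 + (-5)^2 + (-5)^2 + (-5)^2 + 3^2 = 88
(a.b)^2 = (-38)^2 = 1444
|a|^2 * |b|^2 = 54 * 88 = 4752
Result = 1444 - 4752 = -3308


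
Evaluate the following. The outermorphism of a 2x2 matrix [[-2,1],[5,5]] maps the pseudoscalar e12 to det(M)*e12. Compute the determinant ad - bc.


The outermorphism of a linear map f sends e1^e2 to f(e1)^f(e2).
f(e1) = -2*e1 + 5*e2
f(e2) = 1*e1 + 5*e2
f(e1) ^ f(e2) = (-2*e1 + 5*e2) ^ (1*e1 + 5*e2)
= (-2)*5*e12 + 5*1*e21
= (-10 - 5)*e12
= -15*e12
Coefficient = -15


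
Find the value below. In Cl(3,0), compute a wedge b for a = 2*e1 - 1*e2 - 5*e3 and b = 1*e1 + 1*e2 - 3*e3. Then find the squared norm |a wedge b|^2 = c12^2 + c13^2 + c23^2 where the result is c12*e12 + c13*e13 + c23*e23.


a wedge b = (a1*b2 - a2*b1)*e12 + (a1*b3 - a3*b1)*e13 + (a2*b3 - a3*b2)*e23
e12 coeff: 2*1 - (-1)*1 = 2 - (-1) = 3
e13 coeff: 2*(-3) - (-5)*1 = -6 - (-5) = -1
e23 coeff: (-1)*(-3) - (-5)*1 = 3 - (-5) = 8
|a wedge b|^2 = 3^2 + (-1)^2 + 8^2
= 9 + 1 + 64
= 74


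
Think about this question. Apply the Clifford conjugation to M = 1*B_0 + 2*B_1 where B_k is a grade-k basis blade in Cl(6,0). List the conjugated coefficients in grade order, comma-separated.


Clifford conjugate sign for grade k: (-1)^(k(k+1)/2)
Grade 0: (-1)^(0*1/2) = (-1)^0 = 1, coeff 1 -> 1
Grade 1: (-1)^(1*2/2) = (-1)^1 = -1, coeff 2 -> -2
Conjugated coefficients: 1, -2


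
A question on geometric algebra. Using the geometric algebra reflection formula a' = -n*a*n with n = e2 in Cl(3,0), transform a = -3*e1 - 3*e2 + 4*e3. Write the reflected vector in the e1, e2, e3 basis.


Reflection formula: a' = -n*a*n, with n = e2 (unit vector, n^2 = 1).
For reflection through hyperplane perp to e2:
The component along e2 flips sign, others stay.
a = (-3, -3, 4)
a' = (-3, 3, 4)
a' = -3*e1 + 3*e2 + 4*e3


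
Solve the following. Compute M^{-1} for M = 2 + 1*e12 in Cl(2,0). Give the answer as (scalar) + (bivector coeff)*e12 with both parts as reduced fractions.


M = 2 + 1*e12, where e12^2 = -1.
Since M commutes with its reverse ~M = a - b*e12, M * ~M = a^2 - b^2*e12^2 = a^2 + b^2.
So M^{-1} = ~M / (a^2 + b^2) = (a - b*e12)/(a^2 + b^2).
a^2 + b^2 = 4 + 1 = 5
Scalar part = 2/5 = 2/5
Bivector coeff = -1/5 = -1/5
M^{-1} = 2/5 - 1/5*e12


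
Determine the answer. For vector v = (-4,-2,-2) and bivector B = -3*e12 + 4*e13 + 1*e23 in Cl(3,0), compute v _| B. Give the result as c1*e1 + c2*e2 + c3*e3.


Left contraction v _| B = <vB>_1 (grade-1 part of the geometric product vB).
Using e1_|e12 = e2, e2_|e12 = -e1, e1_|e13 = e3, e3_|e13 = -e1, e2_|e23 = e3, e3_|e23 = -e2:
e1 coeff: -v2*b12 - v3*b13 = -(-2)*(-3) - (-2)*(4) = 2
e2 coeff: v1*b12 - v3*b23 = (-4)*(-3) - (-2)*(1) = 14
e3 coeff: v1*b13 + v2*b23 = (-4)*(4) + (-2)*(1) = -18
v _| B = 2*e1 + 14*e2 - 18*e3


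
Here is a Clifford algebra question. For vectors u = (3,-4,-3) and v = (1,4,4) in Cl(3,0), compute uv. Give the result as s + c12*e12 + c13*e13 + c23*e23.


In Cl(3,0): e_i^2 = 1, e_ie_j = -e_je_i for i != j.
Scalar part = u . v = 3*1 + (-4)*4 + (-3)*4
= 3 + (-16) + (-12) = -25
e12 coeff = 3*4 - (-4)*1 = 12 - (-4) = 16
e13 coeff = 3*4 - (-3)*1 = 12 - (-3) = 15
e23 coeff = (-4)*4 - (-3)*4 = -16 - (-12) = -4
uv = -25 + 16*e12 + 15*e13 - 4*e23


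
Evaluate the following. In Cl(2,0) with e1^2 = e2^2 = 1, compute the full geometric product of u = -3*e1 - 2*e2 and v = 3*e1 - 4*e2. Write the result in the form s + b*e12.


Expand: (-3*e1 - 2*e2)(3*e1 - 4*e2)
= (-3)*3*e1e1 + (-3)*(-4)*e1e2 + (-2)*3*e2e1 + (-2)*(-4)*e2e2
Using e1^2 = e2^2 = 1, e2e1 = -e1e2:
Scalar part s = (-3)*3 + (-2)*(-4) = -9 + 8 = -1
Bivector part b = (-3)*(-4) - (-2)*3 = 12 - (-6) = 18
uv = -1 + 18*e12


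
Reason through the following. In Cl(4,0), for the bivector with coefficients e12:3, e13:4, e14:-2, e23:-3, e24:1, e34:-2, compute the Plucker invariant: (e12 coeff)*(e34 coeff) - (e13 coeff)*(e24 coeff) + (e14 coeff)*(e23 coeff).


Plucker relation: af - be + cd
a*f = 3*(-2) = -6
b*e = 4*1 = 4
c*d = (-2)*(-3) = 6
af - be + cd = -6 - 4 + 6
= -4


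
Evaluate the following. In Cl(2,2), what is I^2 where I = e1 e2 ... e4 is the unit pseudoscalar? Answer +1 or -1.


The pseudoscalar I = e1...e_n (product of all n generators) of Cl(p,q) satisfies I^2 = (-1)^(q + n(n-1)/2).
p = 2, q = 2, n = p + q = 4
n(n-1)/2 = 4 * 3 / 2 = 6
Exponent = q + n(n-1)/2 = 2 + 6 = 8
I^2 = (-1)^8 = +1


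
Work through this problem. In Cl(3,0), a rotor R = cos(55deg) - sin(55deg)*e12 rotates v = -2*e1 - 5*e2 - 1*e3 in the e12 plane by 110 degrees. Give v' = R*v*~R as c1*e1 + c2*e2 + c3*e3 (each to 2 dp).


Rotor R = cos(55deg) - sin(55deg)*e12
Rotation angle theta = 2 * 55 = 110 degrees in the e12 plane (e1 -> e2).
The component perpendicular to the plane (e3) is invariant: v'_3 = v3 = -1.00
cos(110deg) = -0.3420, sin(110deg) = 0.9397
v'_1 = v1*cos(theta) - v2*sin(theta) = -2*(-0.3420) - (-5)*0.9397 = 5.38
v'_2 = v1*sin(theta) + v2*cos(theta) = -2*0.9397 + (-5)*(-0.3420) = -0.17
v' = 5.38*e1 - 0.17*e2 - 1.00*e3


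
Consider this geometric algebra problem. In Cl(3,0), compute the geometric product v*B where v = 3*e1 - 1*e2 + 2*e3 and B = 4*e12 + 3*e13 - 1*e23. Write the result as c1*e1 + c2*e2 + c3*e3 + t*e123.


vB has grade-1 (vector) and grade-3 (trivector) parts: vB = (v _| B) + (v ^ B).
Vector part <vB>_1:
  e1: -v2*b12 - v3*b13 = -(-1)*(4) - (2)*(3) = -2
  e2: v1*b12 - v3*b23 = (3)*(4) - (2)*(-1) = 14
  e3: v1*b13 + v2*b23 = (3)*(3) + (-1)*(-1) = 10
Trivector part <vB>_3:
  e123: v1*b23 - v2*b13 + v3*b12 = (3)*(-1) - (-1)*(3) + (2)*(4) = 8
vB = -2*e1 + 14*e2 + 10*e3 + 8*e123


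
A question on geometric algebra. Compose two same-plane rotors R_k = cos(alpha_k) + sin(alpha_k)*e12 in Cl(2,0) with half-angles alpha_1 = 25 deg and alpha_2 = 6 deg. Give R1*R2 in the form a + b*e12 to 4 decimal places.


Same-plane rotors commute and their half-angles add:
R1*R2 = cos(a1 + a2) + sin(a1 + a2)*e12.
a1 + a2 = 25 + 6 = 31 deg
cos(31 deg) = 0.8572
sin(31 deg) = 0.5150
R1*R2 = 0.8572 + 0.5150*e12


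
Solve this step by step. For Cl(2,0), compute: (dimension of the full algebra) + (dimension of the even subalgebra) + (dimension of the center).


n = 2 + 0 = 2
Total dim = 2^2 = 4
Even subalgebra dim = 2^1 = 2
n is even, so center dim = 1
Sum = 4 + 2 + 1 = 7


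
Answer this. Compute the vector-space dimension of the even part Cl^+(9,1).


Even subalgebra dimension = 2^(n-1)
n = 9 + 1 = 10
2^(10 - 1) = 2^9 = 512
Verification: sum of C(10,k) for even k = 1 + 45 + 210 + 210 + 45 + 1 = 512
Result = 512


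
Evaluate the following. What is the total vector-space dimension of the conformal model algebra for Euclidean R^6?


The conformal model of R^6 uses Cl(7,1): the 6 Euclidean generators plus two extra orthogonal generators e+ (e+^2 = +1) and e- (e-^2 = -1), from which the null vectors e0, einf are built.
Number of generators m = 6 + 2 = 8.
dim Cl(p,q) = 2^m = 2^8 = 256


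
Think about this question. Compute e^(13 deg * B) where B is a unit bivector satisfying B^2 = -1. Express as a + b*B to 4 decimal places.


For a unit bivector B with B^2 = -1, the exponential series gives
e^(theta*B) = cos(theta) + sin(theta)*B (the GA analogue of Euler's formula).
theta = 13 degrees = 0.226893 rad
cos(13 deg) = 0.9744
sin(13 deg) = 0.2250
exp(theta*B) = 0.9744 + 0.2250*B


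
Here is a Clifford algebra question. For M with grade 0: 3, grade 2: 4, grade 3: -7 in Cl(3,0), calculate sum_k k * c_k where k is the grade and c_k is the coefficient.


Grade-weighted sum = sum of grade_k * coefficient_k
0*3 = 0
2*4 = 8
3*(-7) = -21
Total = 0 + 8 + (-21) = -13


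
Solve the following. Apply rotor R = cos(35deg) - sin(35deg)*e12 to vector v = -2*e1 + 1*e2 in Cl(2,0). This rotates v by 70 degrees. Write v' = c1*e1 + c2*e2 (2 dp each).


Rotor R = cos(35deg) - sin(35deg)*e12
Rotation angle theta = 2 * 35 = 70 degrees
v' = R*v*~R rotates v by theta.
cos(70deg) = 0.3420, sin(70deg) = 0.9397
v'_1 = -2*cos(70deg) - 1*sin(70deg)
= -2*0.3420 - 1*0.9397
= -1.62
v'_2 = -2*sin(70deg) + 1*cos(70deg)
= -2*0.9397 + 1*0.3420
= -1.54
v' = -1.62*e1 - 1.54*e2


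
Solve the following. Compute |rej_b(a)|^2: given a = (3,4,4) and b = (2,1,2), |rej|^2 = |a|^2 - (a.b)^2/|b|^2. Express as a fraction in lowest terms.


|a|^2 = 3^2 + 4^2 + 4^2 = 41
|b|^2 = 2^2 + 1^2 + 2^2 = 9
a . b = 3*2 + 4*1 + 4*2 = 18
(a.b)^2 = 18^2 = 324
|rej|^2 = 41 - 324/9
= (369 - 324)/9
= 45/9
In lowest terms: 5/1


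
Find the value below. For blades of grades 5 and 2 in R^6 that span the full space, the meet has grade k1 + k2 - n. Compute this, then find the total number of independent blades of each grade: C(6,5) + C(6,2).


Meet grade = grade(A) + grade(B) - n
= 5 + 2 - 6 = 1
C(6,5) = 6
C(6,2) = 15
dim_A + dim_B = 6 + 15 = 21


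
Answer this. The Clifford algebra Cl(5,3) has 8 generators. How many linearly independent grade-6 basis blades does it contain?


Number of grade-k basis blades in Cl(p,q) with n = p + q is C(n, k).
n = 5 + 3 = 8
C(8, 6) = 8! / (6! * 2!)
= 40320 / (720 * 2)
= 28


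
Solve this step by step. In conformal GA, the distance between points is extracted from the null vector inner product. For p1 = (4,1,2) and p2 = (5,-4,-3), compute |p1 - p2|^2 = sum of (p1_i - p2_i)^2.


p1 - p2 = (-1, 5, 5)
|p1 - p2|^2 = (-1)^2 + 5^2 + 5^2
= 1 + 25 + 25
= 51


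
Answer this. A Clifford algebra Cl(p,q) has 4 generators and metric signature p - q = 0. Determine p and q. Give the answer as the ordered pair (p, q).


We need p + q = 4 and p - q = 0.
Adding: 2p = 4 + 0 = 4, so p = 2.
Then q = 4 - 2 = 2.
(p, q) = (2, 2)


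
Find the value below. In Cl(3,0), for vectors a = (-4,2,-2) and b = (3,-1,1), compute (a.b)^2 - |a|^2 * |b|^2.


a . b = (-4)*3 + 2*(-1) + (-2)*1
= -12 + (-2) + (-2) = -16
|a|^2 = (-4)^2 + 2^2 + (-2)^2 = 24
|b|^2 = 3^2 + (-1)^2 + 1^2 = 11
(a.b)^2 = (-16)^2 = 256
|a|^2 * |b|^2 = 24 * 11 = 264
Result = 256 - 264 = -8


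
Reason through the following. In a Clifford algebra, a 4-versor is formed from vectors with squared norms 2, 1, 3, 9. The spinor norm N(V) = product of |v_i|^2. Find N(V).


Spinor norm N(V) = |v1|^2 * |v2|^2 * ... * |v4|^2
= 2 * 1 * 3 * 9
Running product: 2, 2, 6, 54
N(V) = 54


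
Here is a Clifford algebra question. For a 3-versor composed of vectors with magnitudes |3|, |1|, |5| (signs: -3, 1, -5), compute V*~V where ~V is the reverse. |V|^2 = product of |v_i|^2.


Each vector v_i has |v_i|^2 = s_i^2
Squared scales: (-3)^2 = 9, 1^2 = 1, (-5)^2 = 25
|V|^2 = 9 * 1 * 25
= 225


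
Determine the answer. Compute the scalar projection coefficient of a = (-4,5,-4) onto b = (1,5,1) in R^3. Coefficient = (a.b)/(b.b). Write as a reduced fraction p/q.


Projection coefficient = (a . b) / (b . b)
a . b = (-4)*1 + 5*5 + (-4)*1
= -4 + 25 + (-4) = 17
b . b = 1^2 + 5^2 + 1^2
= 1 + 25 + 1 = 27
Coefficient = 17/27
In lowest terms: 17/27


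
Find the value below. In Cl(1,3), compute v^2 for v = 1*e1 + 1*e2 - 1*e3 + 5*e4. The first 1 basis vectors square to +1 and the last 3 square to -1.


v^2 = sum of c_i^2 * e_i^2
Positive signature terms (e_i^2 = +1): 1^2 = 1
Negative signature terms (e_j^2 = -1): 1^2 + (-1)^2 + 5^2 = 27
v^2 = 1 - 27 = -26


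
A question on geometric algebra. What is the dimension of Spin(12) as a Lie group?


Spin(n) double-covers SO(n); both have Lie algebra so(n) of dimension n(n-1)/2.
n = 12
n(n-1) = 12 * 11 = 132
dim Spin(12) = 132/2 = 66


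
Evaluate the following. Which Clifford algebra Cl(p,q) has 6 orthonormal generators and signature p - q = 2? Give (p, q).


We need p + q = 6 and p - q = 2.
Adding: 2p = 6 + 2 = 8, so p = 4.
Then q = 6 - 4 = 2.
(p, q) = (4, 2)


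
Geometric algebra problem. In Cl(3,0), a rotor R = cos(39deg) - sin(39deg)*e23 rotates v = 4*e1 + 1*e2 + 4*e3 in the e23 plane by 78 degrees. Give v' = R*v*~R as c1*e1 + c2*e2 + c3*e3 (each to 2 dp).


Rotor R = cos(39deg) - sin(39deg)*e23
Rotation angle theta = 2 * 39 = 78 degrees in the e23 plane (e2 -> e3).
The component perpendicular to the plane (e1) is invariant: v'_1 = v1 = 4.00
cos(78deg) = 0.2079, sin(78deg) = 0.9781
v'_2 = v2*cos(theta) - v3*sin(theta) = 1*0.2079 - 4*0.9781 = -3.70
v'_3 = v2*sin(theta) + v3*cos(theta) = 1*0.9781 + 4*0.2079 = 1.81
v' = 4.00*e1 - 3.70*e2 + 1.81*e3


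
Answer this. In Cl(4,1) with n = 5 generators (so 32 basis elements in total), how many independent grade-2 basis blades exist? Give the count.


Number of grade-k basis blades in Cl(p,q) with n = p + q is C(n, k).
n = 4 + 1 = 5
C(5, 2) = 5! / (2! * 3!)
= 120 / (2 * 6)
= 10


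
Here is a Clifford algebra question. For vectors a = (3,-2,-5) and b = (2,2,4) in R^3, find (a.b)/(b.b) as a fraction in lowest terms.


Projection coefficient = (a . b) / (b . b)
a . b = 3*2 + (-2)*2 + (-5)*4
= 6 + (-4) + (-20) = -18
b . b = 2^2 + 2^2 + 4^2
= 4 + 4 + 16 = 24
Coefficient = -18/24
In lowest terms: -3/4


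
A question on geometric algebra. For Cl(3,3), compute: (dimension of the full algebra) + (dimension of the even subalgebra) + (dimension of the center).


n = 3 + 3 = 6
Total dim = 2^6 = 64
Even subalgebra dim = 2^5 = 32
n is even, so center dim = 1
Sum = 64 + 32 + 1 = 97


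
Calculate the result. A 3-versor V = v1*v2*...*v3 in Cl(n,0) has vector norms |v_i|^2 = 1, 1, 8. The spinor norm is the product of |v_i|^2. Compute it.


Spinor norm N(V) = |v1|^2 * |v2|^2 * ... * |v3|^2
= 1 * 1 * 8
Running product: 1, 1, 8
N(V) = 8


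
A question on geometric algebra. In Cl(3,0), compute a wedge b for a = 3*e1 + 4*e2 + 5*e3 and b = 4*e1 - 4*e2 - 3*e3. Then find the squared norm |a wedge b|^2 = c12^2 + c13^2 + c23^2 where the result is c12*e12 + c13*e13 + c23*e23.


a wedge b = (a1*b2 - a2*b1)*e12 + (a1*b3 - a3*b1)*e13 + (a2*b3 - a3*b2)*e23
e12 coeff: 3*(-4) - 4*4 = -12 - 16 = -28
e13 coeff: 3*(-3) - 5*4 = -9 - 20 = -29
e23 coeff: 4*(-3) - 5*(-4) = -12 - (-20) = 8
|a wedge b|^2 = (-28)^2 + (-29)^2 + 8^2
= 784 + 841 + 64
= 1689


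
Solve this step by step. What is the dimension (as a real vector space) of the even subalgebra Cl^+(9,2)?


Even subalgebra dimension = 2^(n-1)
n = 9 + 2 = 11
2^(11 - 1) = 2^10 = 1024
Verification: sum of C(11,k) for even k = 1 + 55 + 330 + 462 + 165 + 11 = 1024
Result = 1024


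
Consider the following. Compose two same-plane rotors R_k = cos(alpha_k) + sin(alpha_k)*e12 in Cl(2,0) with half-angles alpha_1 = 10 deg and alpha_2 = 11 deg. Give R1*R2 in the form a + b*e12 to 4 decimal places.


Same-plane rotors commute and their half-angles add:
R1*R2 = cos(a1 + a2) + sin(a1 + a2)*e12.
a1 + a2 = 10 + 11 = 21 deg
cos(21 deg) = 0.9336
sin(21 deg) = 0.3584
R1*R2 = 0.9336 + 0.3584*e12


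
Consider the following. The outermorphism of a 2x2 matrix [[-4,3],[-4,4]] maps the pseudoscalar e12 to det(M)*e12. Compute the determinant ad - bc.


The outermorphism of a linear map f sends e1^e2 to f(e1)^f(e2).
f(e1) = -4*e1 - 4*e2
f(e2) = 3*e1 + 4*e2
f(e1) ^ f(e2) = (-4*e1 - 4*e2) ^ (3*e1 + 4*e2)
= (-4)*4*e12 + (-4)*3*e21
= (-16 - (-12))*e12
= -4*e12
Coefficient = -4


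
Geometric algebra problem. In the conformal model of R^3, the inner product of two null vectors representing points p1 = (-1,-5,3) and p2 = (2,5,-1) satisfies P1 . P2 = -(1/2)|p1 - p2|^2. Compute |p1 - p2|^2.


p1 - p2 = (-3, -10, 4)
|p1 - p2|^2 = (-3)^2 + (-10)^2 + 4^2
= 9 + 100 + 16
= 125


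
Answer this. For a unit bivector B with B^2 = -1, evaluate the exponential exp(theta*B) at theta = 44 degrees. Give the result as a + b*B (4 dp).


For a unit bivector B with B^2 = -1, the exponential series gives
e^(theta*B) = cos(theta) + sin(theta)*B (the GA analogue of Euler's formula).
theta = 44 degrees = 0.767945 rad
cos(44 deg) = 0.7193
sin(44 deg) = 0.6947
exp(theta*B) = 0.7193 + 0.6947*B


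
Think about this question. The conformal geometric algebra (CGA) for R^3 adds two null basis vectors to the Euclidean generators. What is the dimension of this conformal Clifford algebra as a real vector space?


The conformal model of R^3 uses Cl(4,1): the 3 Euclidean generators plus two extra orthogonal generators e+ (e+^2 = +1) and e- (e-^2 = -1), from which the null vectors e0, einf are built.
Number of generators m = 3 + 2 = 5.
dim Cl(p,q) = 2^m = 2^5 = 32


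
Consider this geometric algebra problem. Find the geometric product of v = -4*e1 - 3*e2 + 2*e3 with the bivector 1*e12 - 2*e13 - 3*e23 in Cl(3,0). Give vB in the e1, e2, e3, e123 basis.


vB has grade-1 (vector) and grade-3 (trivector) parts: vB = (v _| B) + (v ^ B).
Vector part <vB>_1:
  e1: -v2*b12 - v3*b13 = -(-3)*(1) - (2)*(-2) = 7
  e2: v1*b12 - v3*b23 = (-4)*(1) - (2)*(-3) = 2
  e3: v1*b13 + v2*b23 = (-4)*(-2) + (-3)*(-3) = 17
Trivector part <vB>_3:
  e123: v1*b23 - v2*b13 + v3*b12 = (-4)*(-3) - (-3)*(-2) + (2)*(1) = 8
vB = 7*e1 + 2*e2 + 17*e3 + 8*e123


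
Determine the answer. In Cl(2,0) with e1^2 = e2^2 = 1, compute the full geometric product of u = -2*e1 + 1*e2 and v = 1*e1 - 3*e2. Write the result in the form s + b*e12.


Expand: (-2*e1 + 1*e2)(1*e1 - 3*e2)
= (-2)*1*e1e1 + (-2)*(-3)*e1e2 + 1*1*e2e1 + 1*(-3)*e2e2
Using e1^2 = e2^2 = 1, e2e1 = -e1e2:
Scalar part s = (-2)*1 + 1*(-3) = -2 + (-3) = -5
Bivector part b = (-2)*(-3) - 1*1 = 6 - 1 = 5
uv = -5 + 5*e12


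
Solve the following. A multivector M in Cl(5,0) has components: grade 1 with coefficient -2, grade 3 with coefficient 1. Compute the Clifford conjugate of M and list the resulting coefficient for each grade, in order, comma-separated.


Clifford conjugate sign for grade k: (-1)^(k(k+1)/2)
Grade 1: (-1)^(1*2/2) = (-1)^1 = -1, coeff -2 -> 2
Grade 3: (-1)^(3*4/2) = (-1)^6 = 1, coeff 1 -> 1
Conjugated coefficients: 2, 1


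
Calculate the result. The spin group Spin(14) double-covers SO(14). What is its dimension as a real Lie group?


Spin(n) double-covers SO(n); both have Lie algebra so(n) of dimension n(n-1)/2.
n = 14
n(n-1) = 14 * 13 = 182
dim Spin(14) = 182/2 = 91


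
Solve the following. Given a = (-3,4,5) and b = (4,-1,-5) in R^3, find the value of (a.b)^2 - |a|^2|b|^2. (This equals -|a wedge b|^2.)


a . b = (-3)*4 + 4*(-1) + 5*(-5)
= -12 + (-4) + (-25) = -41
|a|^2 = (-3)^2 + 4^2 + 5^2 = 50
|b|^2 = 4^2 + (-1)^2 + (-5)^2 = 42
(a.b)^2 = (-41)^2 = 1681
|a|^2 * |b|^2 = 50 * 42 = 2100
Result = 1681 - 2100 = -419


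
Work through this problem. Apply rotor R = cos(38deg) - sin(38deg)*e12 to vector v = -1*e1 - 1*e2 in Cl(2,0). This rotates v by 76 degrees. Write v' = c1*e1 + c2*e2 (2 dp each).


Rotor R = cos(38deg) - sin(38deg)*e12
Rotation angle theta = 2 * 38 = 76 degrees
v' = R*v*~R rotates v by theta.
cos(76deg) = 0.2419, sin(76deg) = 0.9703
v'_1 = -1*cos(76deg) - (-1)*sin(76deg)
= -1*0.2419 - (-1)*0.9703
= 0.73
v'_2 = -1*sin(76deg) + (-1)*cos(76deg)
= -1*0.9703 + (-1)*0.2419
= -1.21
v' = 0.73*e1 - 1.21*e2


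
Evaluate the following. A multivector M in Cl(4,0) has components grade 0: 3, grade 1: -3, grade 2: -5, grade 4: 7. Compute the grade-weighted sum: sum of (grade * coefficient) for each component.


Grade-weighted sum = sum of grade_k * coefficient_k
0*3 = 0
1*(-3) = -3
2*(-5) = -10
4*7 = 28
Total = 0 + (-3) + (-10) + 28 = 15


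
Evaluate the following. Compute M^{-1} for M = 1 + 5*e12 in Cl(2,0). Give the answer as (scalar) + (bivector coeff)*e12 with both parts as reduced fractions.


M = 1 + 5*e12, where e12^2 = -1.
Since M commutes with its reverse ~M = a - b*e12, M * ~M = a^2 - b^2*e12^2 = a^2 + b^2.
So M^{-1} = ~M / (a^2 + b^2) = (a - b*e12)/(a^2 + b^2).
a^2 + b^2 = 1 + 25 = 26
Scalar part = 1/26 = 1/26
Bivector coeff = -5/26 = -5/26
M^{-1} = 1/26 - 5/26*e12


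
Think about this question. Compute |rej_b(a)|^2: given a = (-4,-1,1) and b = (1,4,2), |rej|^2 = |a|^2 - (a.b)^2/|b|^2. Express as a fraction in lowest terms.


|a|^2 = (-4)^2 + (-1)^2 + 1^2 = 18
|b|^2 = 1^2 + 4^2 + 2^2 = 21
a . b = (-4)*1 + (-1)*4 + 1*2 = -6
(a.b)^2 = (-6)^2 = 36
|rej|^2 = 18 - 36/21
= (378 - 36)/21
= 342/21
In lowest terms: 114/7


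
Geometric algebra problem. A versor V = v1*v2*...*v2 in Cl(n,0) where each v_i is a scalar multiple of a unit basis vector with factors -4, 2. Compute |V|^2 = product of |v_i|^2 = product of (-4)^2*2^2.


Each vector v_i has |v_i|^2 = s_i^2
Squared scales: (-4)^2 = 16, 2^2 = 4
|V|^2 = 16 * 4
= 64


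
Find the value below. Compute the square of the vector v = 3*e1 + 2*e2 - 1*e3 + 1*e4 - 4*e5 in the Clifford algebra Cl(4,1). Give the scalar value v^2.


v^2 = sum of c_i^2 * e_i^2
Positive signature terms (e_i^2 = +1): 3^2 + 2^2 + (-1)^2 + 1^2 = 15
Negative signature terms (e_j^2 = -1): (-4)^2 = 16
v^2 = 15 - 16 = -1


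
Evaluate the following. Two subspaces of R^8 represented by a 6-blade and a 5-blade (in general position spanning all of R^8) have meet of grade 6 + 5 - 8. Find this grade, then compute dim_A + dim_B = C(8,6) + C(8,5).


Meet grade = grade(A) + grade(B) - n
= 6 + 5 - 8 = 3
C(8,6) = 28
C(8,5) = 56
dim_A + dim_B = 28 + 56 = 84


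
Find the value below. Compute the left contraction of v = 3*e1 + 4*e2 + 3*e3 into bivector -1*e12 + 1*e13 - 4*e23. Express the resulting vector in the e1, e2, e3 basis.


Left contraction v _| B = <vB>_1 (grade-1 part of the geometric product vB).
Using e1_|e12 = e2, e2_|e12 = -e1, e1_|e13 = e3, e3_|e13 = -e1, e2_|e23 = e3, e3_|e23 = -e2:
e1 coeff: -v2*b12 - v3*b13 = -(4)*(-1) - (3)*(1) = 1
e2 coeff: v1*b12 - v3*b23 = (3)*(-1) - (3)*(-4) = 9
e3 coeff: v1*b13 + v2*b23 = (3)*(1) + (4)*(-4) = -13
v _| B = 1*e1 + 9*e2 - 13*e3


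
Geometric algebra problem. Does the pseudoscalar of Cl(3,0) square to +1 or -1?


The pseudoscalar I = e1...e_n (product of all n generators) of Cl(p,q) satisfies I^2 = (-1)^(q + n(n-1)/2).
p = 3, q = 0, n = p + q = 3
n(n-1)/2 = 3 * 2 / 2 = 3
Exponent = q + n(n-1)/2 = 0 + 3 = 3
I^2 = (-1)^3 = -1


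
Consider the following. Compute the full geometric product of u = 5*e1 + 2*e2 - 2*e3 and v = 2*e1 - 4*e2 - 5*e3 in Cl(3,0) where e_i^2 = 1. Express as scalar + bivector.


In Cl(3,0): e_i^2 = 1, e_ie_j = -e_je_i for i != j.
Scalar part = u . v = 5*2 + 2*(-4) + (-2)*(-5)
= 10 + (-8) + 10 = 12
e12 coeff = 5*(-4) - 2*2 = -20 - 4 = -24
e13 coeff = 5*(-5) - (-2)*2 = -25 - (-4) = -21
e23 coeff = 2*(-5) - (-2)*(-4) = -10 - 8 = -18
uv = 12 - 24*e12 - 21*e13 - 18*e23


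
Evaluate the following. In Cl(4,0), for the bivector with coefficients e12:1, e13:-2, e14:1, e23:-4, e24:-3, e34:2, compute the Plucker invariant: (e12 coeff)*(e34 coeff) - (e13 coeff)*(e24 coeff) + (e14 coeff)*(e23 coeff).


Plucker relation: af - be + cd
a*f = 1*2 = 2
b*e = (-2)*(-3) = 6
c*d = 1*(-4) = -4
af - be + cd = 2 - 6 + (-4)
= -8


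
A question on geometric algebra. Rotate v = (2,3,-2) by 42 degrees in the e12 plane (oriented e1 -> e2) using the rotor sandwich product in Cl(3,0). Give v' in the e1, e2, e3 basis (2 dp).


Rotor R = cos(21deg) - sin(21deg)*e12
Rotation angle theta = 2 * 21 = 42 degrees in the e12 plane (e1 -> e2).
The component perpendicular to the plane (e3) is invariant: v'_3 = v3 = -2.00
cos(42deg) = 0.7431, sin(42deg) = 0.6691
v'_1 = v1*cos(theta) - v2*sin(theta) = 2*0.7431 - 3*0.6691 = -0.52
v'_2 = v1*sin(theta) + v2*cos(theta) = 2*0.6691 + 3*0.7431 = 3.57
v' = -0.52*e1 + 3.57*e2 - 2.00*e3


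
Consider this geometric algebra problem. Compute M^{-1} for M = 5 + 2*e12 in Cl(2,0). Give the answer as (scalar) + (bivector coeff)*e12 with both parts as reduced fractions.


M = 5 + 2*e12, where e12^2 = -1.
Since M commutes with its reverse ~M = a - b*e12, M * ~M = a^2 - b^2*e12^2 = a^2 + b^2.
So M^{-1} = ~M / (a^2 + b^2) = (a - b*e12)/(a^2 + b^2).
a^2 + b^2 = 25 + 4 = 29
Scalar part = 5/29 = 5/29
Bivector coeff = -2/29 = -2/29
M^{-1} = 5/29 - 2/29*e12


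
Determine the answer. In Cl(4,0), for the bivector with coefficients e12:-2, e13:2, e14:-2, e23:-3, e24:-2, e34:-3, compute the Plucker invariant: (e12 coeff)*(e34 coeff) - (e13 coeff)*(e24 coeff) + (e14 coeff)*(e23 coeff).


Plucker relation: af - be + cd
a*f = (-2)*(-3) = 6
b*e = 2*(-2) = -4
c*d = (-2)*(-3) = 6
af - be + cd = 6 - (-4) + 6
= 16


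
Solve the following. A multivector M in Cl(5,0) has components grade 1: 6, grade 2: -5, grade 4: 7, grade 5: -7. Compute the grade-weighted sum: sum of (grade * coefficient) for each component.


Grade-weighted sum = sum of grade_k * coefficient_k
1*6 = 6
2*(-5) = -10
4*7 = 28
5*(-7) = -35
Total = 6 + (-10) + 28 + (-35) = -11


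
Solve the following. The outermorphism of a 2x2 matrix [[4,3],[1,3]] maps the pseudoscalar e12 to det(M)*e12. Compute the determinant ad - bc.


The outermorphism of a linear map f sends e1^e2 to f(e1)^f(e2).
f(e1) = 4*e1 + 1*e2
f(e2) = 3*e1 + 3*e2
f(e1) ^ f(e2) = (4*e1 + 1*e2) ^ (3*e1 + 3*e2)
= 4*3*e12 + 1*3*e21
= (12 - 3)*e12
= 9*e12
Coefficient = 9


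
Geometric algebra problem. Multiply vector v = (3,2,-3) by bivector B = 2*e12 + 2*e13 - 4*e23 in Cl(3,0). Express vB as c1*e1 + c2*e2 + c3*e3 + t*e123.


vB has grade-1 (vector) and grade-3 (trivector) parts: vB = (v _| B) + (v ^ B).
Vector part <vB>_1:
  e1: -v2*b12 - v3*b13 = -(2)*(2) - (-3)*(2) = 2
  e2: v1*b12 - v3*b23 = (3)*(2) - (-3)*(-4) = -6
  e3: v1*b13 + v2*b23 = (3)*(2) + (2)*(-4) = -2
Trivector part <vB>_3:
  e123: v1*b23 - v2*b13 + v3*b12 = (3)*(-4) - (2)*(2) + (-3)*(2) = -22
vB = 2*e1 - 6*e2 - 2*e3 - 22*e123


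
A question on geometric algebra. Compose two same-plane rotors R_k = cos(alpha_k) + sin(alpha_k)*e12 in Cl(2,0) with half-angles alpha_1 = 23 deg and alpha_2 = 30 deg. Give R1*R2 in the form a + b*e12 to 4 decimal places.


Same-plane rotors commute and their half-angles add:
R1*R2 = cos(a1 + a2) + sin(a1 + a2)*e12.
a1 + a2 = 23 + 30 = 53 deg
cos(53 deg) = 0.6018
sin(53 deg) = 0.7986
R1*R2 = 0.6018 + 0.7986*e12


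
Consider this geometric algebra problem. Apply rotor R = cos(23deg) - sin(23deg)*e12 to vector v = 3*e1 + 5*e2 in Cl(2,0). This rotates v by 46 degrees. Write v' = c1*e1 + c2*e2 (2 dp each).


Rotor R = cos(23deg) - sin(23deg)*e12
Rotation angle theta = 2 * 23 = 46 degrees
v' = R*v*~R rotates v by theta.
cos(46deg) = 0.6947, sin(46deg) = 0.7193
v'_1 = 3*cos(46deg) - 5*sin(46deg)
= 3*0.6947 - 5*0.7193
= -1.51
v'_2 = 3*sin(46deg) + 5*cos(46deg)
= 3*0.7193 + 5*0.6947
= 5.63
v' = -1.51*e1 + 5.63*e2


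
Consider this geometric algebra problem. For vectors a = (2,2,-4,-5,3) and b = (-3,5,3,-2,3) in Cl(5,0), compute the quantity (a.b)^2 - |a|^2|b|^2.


a . b = 2*(-3) + 2*5 + (-4)*3 + (-5)*(-2) + 3*3
= -6 + 10 + (-12) + 10 + 9 = 11
|a|^2 = 2^2 + 2^2 + (-4)^2 + (-5)^2 + 3^2 = 58
|b|^2 = (-3)^2 + 5^2 + 3^2 + (-2)^2 + 3^2 = 56
(a.b)^2 = 11^2 = 121
|a|^2 * |b|^2 = 58 * 56 = 3248
Result = 121 - 3248 = -3127


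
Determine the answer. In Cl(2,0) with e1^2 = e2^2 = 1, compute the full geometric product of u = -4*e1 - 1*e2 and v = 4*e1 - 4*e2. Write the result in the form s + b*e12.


Expand: (-4*e1 - 1*e2)(4*e1 - 4*e2)
= (-4)*4*e1e1 + (-4)*(-4)*e1e2 + (-1)*4*e2e1 + (-1)*(-4)*e2e2
Using e1^2 = e2^2 = 1, e2e1 = -e1e2:
Scalar part s = (-4)*4 + (-1)*(-4) = -16 + 4 = -12
Bivector part b = (-4)*(-4) - (-1)*4 = 16 - (-4) = 20
uv = -12 + 20*e12


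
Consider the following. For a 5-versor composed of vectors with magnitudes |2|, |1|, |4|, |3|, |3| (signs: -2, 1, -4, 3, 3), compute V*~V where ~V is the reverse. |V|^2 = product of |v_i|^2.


Each vector v_i has |v_i|^2 = s_i^2
Squared scales: (-2)^2 = 4, 1^2 = 1, (-4)^2 = 16, 3^2 = 9, 3^2 = 9
|V|^2 = 4 * 1 * 16 * 9 * 9
= 5184


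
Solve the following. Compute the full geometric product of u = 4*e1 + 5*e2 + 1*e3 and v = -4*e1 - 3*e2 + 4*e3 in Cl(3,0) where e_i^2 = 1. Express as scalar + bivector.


In Cl(3,0): e_i^2 = 1, e_ie_j = -e_je_i for i != j.
Scalar part = u . v = 4*(-4) + 5*(-3) + 1*4
= -16 + (-15) + 4 = -27
e12 coeff = 4*(-3) - 5*(-4) = -12 - (-20) = 8
e13 coeff = 4*4 - 1*(-4) = 16 - (-4) = 20
e23 coeff = 5*4 - 1*(-3) = 20 - (-3) = 23
uv = -27 + 8*e12 + 20*e13 + 23*e23


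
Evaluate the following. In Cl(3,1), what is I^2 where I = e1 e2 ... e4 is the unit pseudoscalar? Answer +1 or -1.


The pseudoscalar I = e1...e_n (product of all n generators) of Cl(p,q) satisfies I^2 = (-1)^(q + n(n-1)/2).
p = 3, q = 1, n = p + q = 4
n(n-1)/2 = 4 * 3 / 2 = 6
Exponent = q + n(n-1)/2 = 1 + 6 = 7
I^2 = (-1)^7 = -1


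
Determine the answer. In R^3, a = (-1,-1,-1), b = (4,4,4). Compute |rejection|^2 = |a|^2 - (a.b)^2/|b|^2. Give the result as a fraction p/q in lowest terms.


|a|^2 = (-1)^2 + (-1)^2 + (-1)^2 = 3
|b|^2 = 4^2 + 4^2 + 4^2 = 48
a . b = (-1)*4 + (-1)*4 + (-1)*4 = -12
(a.b)^2 = (-12)^2 = 144
|rej|^2 = 3 - 144/48
= (144 - 144)/48
= 0/48
In lowest terms: 0/1


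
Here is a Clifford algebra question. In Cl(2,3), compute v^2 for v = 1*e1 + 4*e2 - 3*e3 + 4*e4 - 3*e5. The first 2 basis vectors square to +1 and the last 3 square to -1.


v^2 = sum of c_i^2 * e_i^2
Positive signature terms (e_i^2 = +1): 1^2 + 4^2 = 17
Negative signature terms (e_j^2 = -1): (-3)^2 + 4^2 + (-3)^2 = 34
v^2 = 17 - 34 = -17
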